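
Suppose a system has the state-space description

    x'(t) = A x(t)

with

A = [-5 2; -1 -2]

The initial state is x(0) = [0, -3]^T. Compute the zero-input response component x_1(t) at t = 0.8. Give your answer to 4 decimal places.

det(sI - A) = s^2 - (tr A)s + det A, with tr A = (-5) + (-2) = -7 and det A = (-5)·(-2) - 2·(-1) = 10 - (-2) = 12.
So p(s) = det(sI - A) = s^2 + 7s + 12.
Factor s^2 + 7s + 12: two numbers with sum -7 and product 12 are -3 and -4, so s^2 + 7s + 12 = (s + 3)(s + 4).
Hence p(s) = (s + 3) (s + 4), with roots -4, -3.
The eigenvalues -4, -3 are distinct and real, so A is diagonalisable and x(t) = e^{At} x(0) = V diag(e^{λ_i t}) V^{-1} x(0), where the columns of V are the eigenvectors.
λ = -4: A - (-4)I = [[-1, 2], [-1, 2]]. Row 1 gives (-1)·v1 + 2·v2 = 0, so take v_1 = [2, 1]^T.
λ = -3: A - (-3)I = [[-2, 2], [-1, 1]]. Row 1 gives (-2)·v1 + 2·v2 = 0, so take v_2 = [1, 1]^T.
V = [v_1 v_2] = [[2, 1], [1, 1]] has det V = 1, so V^{-1} = adj(V)/det V = [[1, -1], [-1, 2]].
Modal coordinates z(0) = V^{-1} x(0): 1·0 + (-1)·(-3) = 3; (-1)·0 + 2·(-3) = -6; so z(0) = [3, -6]^T.
x_1(t) = Σ_i (v_i)_1 · z_i(0) · e^{λ_i t} (row 1 of V times the modal terms).
x_1(0.8) = 2·3·e^{-4·0.8} + 1·(-6)·e^{-3·0.8} = 6·0.040762 + (-6)·0.090718 = -0.2997.

-0.2997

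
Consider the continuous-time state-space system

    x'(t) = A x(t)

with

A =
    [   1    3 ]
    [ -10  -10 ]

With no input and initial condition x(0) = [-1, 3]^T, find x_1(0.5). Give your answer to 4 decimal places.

det(sI - A) = s^2 - (tr A)s + det A, with tr A = 1 + (-10) = -9 and det A = 1·(-10) - 3·(-10) = -10 - (-30) = 20.
So p(s) = det(sI - A) = s^2 + 9s + 20.
Factor s^2 + 9s + 20: two numbers with sum -9 and product 20 are -4 and -5, so s^2 + 9s + 20 = (s + 4)(s + 5).
Hence p(s) = (s + 4) (s + 5), with roots -5, -4.
The eigenvalues -5, -4 are distinct and real, so A is diagonalisable and x(t) = e^{At} x(0) = V diag(e^{λ_i t}) V^{-1} x(0), where the columns of V are the eigenvectors.
λ = -5: A - (-5)I = [[6, 3], [-10, -5]]. Row 1 gives 6·v1 + 3·v2 = 0, so take v_1 = [1, -2]^T.
λ = -4: A - (-4)I = [[5, 3], [-10, -6]]. Row 1 gives 5·v1 + 3·v2 = 0, so take v_2 = [-3, 5]^T.
V = [v_1 v_2] = [[1, -3], [-2, 5]] has det V = -1, so V^{-1} = adj(V)/det V = [[-5, -3], [-2, -1]].
Modal coordinates z(0) = V^{-1} x(0): (-5)·(-1) + (-3)·3 = -4; (-2)·(-1) + (-1)·3 = -1; so z(0) = [-4, -1]^T.
x_1(t) = Σ_i (v_i)_1 · z_i(0) · e^{λ_i t} (row 1 of V times the modal terms).
x_1(0.5) = 1·(-4)·e^{-5·0.5} + (-3)·(-1)·e^{-4·0.5} = (-4)·0.082085 + 3·0.135335 = 0.0777.

0.0777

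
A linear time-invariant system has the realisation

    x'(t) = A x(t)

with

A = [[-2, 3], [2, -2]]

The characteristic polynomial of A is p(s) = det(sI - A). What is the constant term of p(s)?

-2

For a 2×2 matrix, det(sI - A) = s^2 - (tr A)s + det A.
tr A = -4, det A = -2.
So p(s) = s^2 + 4s - 2.
The constant term is -2.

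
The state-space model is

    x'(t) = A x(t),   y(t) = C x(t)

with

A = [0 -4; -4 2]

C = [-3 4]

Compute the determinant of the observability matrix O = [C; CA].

CA = [[-16, 20]]
Observability matrix O = [C; CA] = [[-3, 4], [-16, 20]]
det(O) = (-3)·20 - 4·(-16) = -60 - (-64) = 4
Since det(O) ≠ 0, rank(O) = 2 and the system is completely observable.

4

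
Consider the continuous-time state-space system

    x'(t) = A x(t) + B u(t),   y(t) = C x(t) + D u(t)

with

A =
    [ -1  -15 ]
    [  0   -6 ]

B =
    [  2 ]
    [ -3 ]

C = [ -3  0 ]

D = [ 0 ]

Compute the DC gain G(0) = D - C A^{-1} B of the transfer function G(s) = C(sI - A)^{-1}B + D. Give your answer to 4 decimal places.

-28.5000

G(0) = C(-A)^{-1}B + D = -C A^{-1} B + D.
det A = 6, so A^{-1} = (1/6)·adj(A) = [[-1, 5/2], [0, -1/6]]
A^{-1} B = [-19/2, 1/2]^T
C A^{-1} B = 57/2
G(0) = D - C A^{-1} B = 0 - (57/2) = -57/2 ≈ -28.5000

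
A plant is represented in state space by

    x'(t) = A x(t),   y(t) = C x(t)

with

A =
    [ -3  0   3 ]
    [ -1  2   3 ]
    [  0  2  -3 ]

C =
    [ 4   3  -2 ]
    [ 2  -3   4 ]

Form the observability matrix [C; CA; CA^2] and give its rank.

CA = [[-15, 2, 27], [-3, 2, -15]]
CA^2 = [[43, 58, -120], [7, -26, 42]]
Observability matrix O = [C; CA; CA^2] = [[4, 3, -2], [2, -3, 4], [-15, 2, 27], [-3, 2, -15], [43, 58, -120], [7, -26, 42]]
Take the 3×3 submatrix of O formed by rows 1, 2, 3: [[4, 3, -2], [2, -3, 4], [-15, 2, 27]]. Its determinant is 4·((-3)·27 - 4·2) - 3·(2·27 - 4·(-15)) + (-2)·(2·2 - (-3)·(-15)) = 4·(-89) - 3·114 + (-2)·(-41) = -616 ≠ 0.
So rank(O) ≥ 3; since O has 3 columns, rank(O) = 3.
rank(O) = 3 = n, so the pair (A, C) is completely observable.

3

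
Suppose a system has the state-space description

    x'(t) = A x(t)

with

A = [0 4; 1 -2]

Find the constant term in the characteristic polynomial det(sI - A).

-4

For a 2×2 matrix, det(sI - A) = s^2 - (tr A)s + det A.
tr A = -2, det A = -4.
So p(s) = s^2 + 2s - 4.
The constant term is -4.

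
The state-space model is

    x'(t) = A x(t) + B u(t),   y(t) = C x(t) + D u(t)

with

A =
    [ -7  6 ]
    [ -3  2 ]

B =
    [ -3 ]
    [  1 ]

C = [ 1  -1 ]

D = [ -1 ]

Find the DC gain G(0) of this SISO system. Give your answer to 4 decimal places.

G(0) = C(-A)^{-1}B + D = -C A^{-1} B + D.
det A = 4, so A^{-1} = (1/4)·adj(A) = [[1/2, -3/2], [3/4, -7/4]]
A^{-1} B = [-3, -4]^T
C A^{-1} B = 1
G(0) = D - C A^{-1} B = -1 - (1) = -2

-2.0000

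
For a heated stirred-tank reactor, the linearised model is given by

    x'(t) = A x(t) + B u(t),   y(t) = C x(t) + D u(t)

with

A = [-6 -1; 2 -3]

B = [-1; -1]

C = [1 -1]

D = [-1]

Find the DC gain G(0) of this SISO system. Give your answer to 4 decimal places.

-0.7000

G(0) = C(-A)^{-1}B + D = -C A^{-1} B + D.
det A = 20, so A^{-1} = (1/20)·adj(A) = [[-3/20, 1/20], [-1/10, -3/10]]
A^{-1} B = [1/10, 2/5]^T
C A^{-1} B = -3/10
G(0) = D - C A^{-1} B = -1 - (-3/10) = -7/10 ≈ -0.7000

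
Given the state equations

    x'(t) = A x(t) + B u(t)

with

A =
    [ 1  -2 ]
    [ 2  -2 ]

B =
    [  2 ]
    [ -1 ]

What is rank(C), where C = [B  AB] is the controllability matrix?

2

AB = [[4], [6]]
Controllability matrix C = [B  AB] = [[2, 4], [-1, 6]]
det(C) = 2·6 - 4·(-1) = 12 - (-4) = 16 ≠ 0, so rank(C) = 2.
rank(C) = 2 = n, so the pair (A, B) is completely controllable.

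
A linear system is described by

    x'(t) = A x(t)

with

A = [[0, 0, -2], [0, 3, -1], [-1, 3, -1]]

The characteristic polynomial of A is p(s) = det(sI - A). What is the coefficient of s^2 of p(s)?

-2

Expand det(sI - A) for the 3×3 matrix.
p(s) = s^3 - 2s^2 - 2s + 6.
(Check: constant term = det(-A) = (-1)^3 det A = 6; coefficient of s^2 = -tr A = -2.)
The coefficient of s^2 is -2.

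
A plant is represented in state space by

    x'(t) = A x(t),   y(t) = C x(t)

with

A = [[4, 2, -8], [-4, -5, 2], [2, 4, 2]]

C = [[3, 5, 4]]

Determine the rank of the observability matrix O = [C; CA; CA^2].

CA = [[0, -3, -6]]
CA^2 = [[0, -9, -18]]
Observability matrix O = [C; CA; CA^2] = [[3, 5, 4], [0, -3, -6], [0, -9, -18]]
The columns c1, c2, c3 of O are linearly dependent: 2·c1 - 2·c2 + c3 = 0 (check each entry), so rank(O) ≤ 2.
The 2×2 minor from rows 1, 2, columns 1, 2 is 3·(-3) - 5·0 = -9 - 0 = -9 ≠ 0, so rank(O) = 2.
rank(O) = 2 < n = 3, so the pair (A, C) is not completely observable.

2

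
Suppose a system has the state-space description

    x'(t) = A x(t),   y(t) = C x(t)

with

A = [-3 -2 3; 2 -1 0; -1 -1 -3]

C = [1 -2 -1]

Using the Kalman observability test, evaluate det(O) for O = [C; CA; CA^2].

242

CA = [[-6, 1, 6]]
CA^2 = [[14, 5, -36]]
Observability matrix O = [C; CA; CA^2] = [[1, -2, -1], [-6, 1, 6], [14, 5, -36]]
Expanding along the first row, det(O) = 1·(1·(-36) - 6·5) - (-2)·((-6)·(-36) - 6·14) + (-1)·((-6)·5 - 1·14) = 1·(-66) - (-2)·132 + (-1)·(-44) = 242
Since det(O) ≠ 0, rank(O) = 3 and the system is completely observable.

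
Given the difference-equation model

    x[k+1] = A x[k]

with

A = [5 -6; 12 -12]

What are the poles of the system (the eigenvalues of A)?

-4, -3

det(zI - A) = z^2 - (tr A)z + det A, with tr A = 5 + (-12) = -7 and det A = 5·(-12) - (-6)·12 = -60 - (-72) = 12.
So p(z) = det(zI - A) = z^2 + 7z + 12.
Factor z^2 + 7z + 12: two numbers with sum -7 and product 12 are -3 and -4, so z^2 + 7z + 12 = (z + 3)(z + 4).
Hence p(z) = (z + 3) (z + 4), with roots -4, -3.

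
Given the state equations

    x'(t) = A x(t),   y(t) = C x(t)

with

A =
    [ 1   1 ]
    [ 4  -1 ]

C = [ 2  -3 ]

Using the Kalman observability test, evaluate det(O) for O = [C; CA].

-20

CA = [[-10, 5]]
Observability matrix O = [C; CA] = [[2, -3], [-10, 5]]
det(O) = 2·5 - (-3)·(-10) = 10 - 30 = -20
Since det(O) ≠ 0, rank(O) = 2 and the system is completely observable.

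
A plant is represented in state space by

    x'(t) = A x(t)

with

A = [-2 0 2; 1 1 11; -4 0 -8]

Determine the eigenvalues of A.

-6, -4, 1

det(sI - A) = s^3 - (tr A)s^2 + (M11 + M22 + M33)s - det A, where Mii is the 2×2 principal minor of A obtained by deleting row i and column i.
tr A = (-2) + 1 + (-8) = -9; M11 = 1·(-8) - 11·0 = -8 - 0 = -8; M22 = (-2)·(-8) - 2·(-4) = 16 - (-8) = 24; M33 = (-2)·1 - 0·1 = -2 - 0 = -2; sum of minors = 14.
det A = (-2)·(1·(-8) - 11·0) - 0·(1·(-8) - 11·(-4)) + 2·(1·0 - 1·(-4)) = (-2)·(-8) - 0·36 + 2·4 = 24.
So p(s) = det(sI - A) = s^3 + 9s^2 + 14s - 24.
Rational-root test: any integer root divides -24. Testing small divisors, s = 1 works: p(1) = 1 + 9 + 14 + (-24) = 0, so (s - 1) is a factor.
Dividing, p(s) = (s - 1)(s^2 + 10s + 24).
Factor s^2 + 10s + 24: two numbers with sum -10 and product 24 are -4 and -6, so s^2 + 10s + 24 = (s + 4)(s + 6).
Hence p(s) = (s - 1) (s + 4) (s + 6), with roots -6, -4, 1.
At least one eigenvalue has non-negative real part, so the system is not asymptotically stable.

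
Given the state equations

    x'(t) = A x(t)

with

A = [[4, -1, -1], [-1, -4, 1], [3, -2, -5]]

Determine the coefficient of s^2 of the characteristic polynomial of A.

5

Expand det(sI - A) for the 3×3 matrix.
p(s) = s^3 + 5s^2 - 12s - 76.
(Check: constant term = det(-A) = (-1)^3 det A = -76; coefficient of s^2 = -tr A = 5.)
The coefficient of s^2 is 5.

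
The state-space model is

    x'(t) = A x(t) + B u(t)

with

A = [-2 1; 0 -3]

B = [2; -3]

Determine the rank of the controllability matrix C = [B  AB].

AB = [[-7], [9]]
Controllability matrix C = [B  AB] = [[2, -7], [-3, 9]]
det(C) = 2·9 - (-7)·(-3) = 18 - 21 = -3 ≠ 0, so rank(C) = 2.
rank(C) = 2 = n, so the pair (A, B) is completely controllable.

2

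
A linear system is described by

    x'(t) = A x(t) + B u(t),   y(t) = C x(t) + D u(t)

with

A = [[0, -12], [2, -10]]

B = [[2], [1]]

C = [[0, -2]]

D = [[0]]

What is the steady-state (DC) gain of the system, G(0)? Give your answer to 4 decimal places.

G(0) = C(-A)^{-1}B + D = -C A^{-1} B + D.
det A = 24, so A^{-1} = (1/24)·adj(A) = [[-5/12, 1/2], [-1/12, 0]]
A^{-1} B = [-1/3, -1/6]^T
C A^{-1} B = 1/3
G(0) = D - C A^{-1} B = 0 - (1/3) = -1/3 ≈ -0.3333

-0.3333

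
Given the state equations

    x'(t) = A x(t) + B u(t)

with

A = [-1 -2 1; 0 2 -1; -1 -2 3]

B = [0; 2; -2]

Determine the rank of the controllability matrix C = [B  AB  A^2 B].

AB = [[-6], [6], [-10]]
A^2B = [[-16], [22], [-36]]
Controllability matrix C = [B  AB  A^2B] = [[0, -6, -16], [2, 6, 22], [-2, -10, -36]]
det(C) = 0·(6·(-36) - 22·(-10)) - (-6)·(2·(-36) - 22·(-2)) + (-16)·(2·(-10) - 6·(-2)) = 0·4 - (-6)·(-28) + (-16)·(-8) = -40 ≠ 0, so rank(C) = 3.
rank(C) = 3 = n, so the pair (A, B) is completely controllable.

3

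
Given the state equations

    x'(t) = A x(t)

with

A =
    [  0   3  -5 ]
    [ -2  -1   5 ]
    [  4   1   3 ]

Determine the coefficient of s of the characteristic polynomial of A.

Expand det(sI - A) for the 3×3 matrix.
p(s) = s^3 - 2s^2 + 18s - 68.
(Check: constant term = det(-A) = (-1)^3 det A = -68; coefficient of s^2 = -tr A = -2.)
The coefficient of s is 18.

18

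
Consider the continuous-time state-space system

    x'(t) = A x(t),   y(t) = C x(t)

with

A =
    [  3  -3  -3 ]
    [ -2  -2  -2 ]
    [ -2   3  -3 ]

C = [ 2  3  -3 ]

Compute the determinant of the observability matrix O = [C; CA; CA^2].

CA = [[6, -21, -3]]
CA^2 = [[66, 15, 33]]
Observability matrix O = [C; CA; CA^2] = [[2, 3, -3], [6, -21, -3], [66, 15, 33]]
Expanding along the first row, det(O) = 2·((-21)·33 - (-3)·15) - 3·(6·33 - (-3)·66) + (-3)·(6·15 - (-21)·66) = 2·(-648) - 3·396 + (-3)·1476 = -6912
Since det(O) ≠ 0, rank(O) = 3 and the system is completely observable.

-6912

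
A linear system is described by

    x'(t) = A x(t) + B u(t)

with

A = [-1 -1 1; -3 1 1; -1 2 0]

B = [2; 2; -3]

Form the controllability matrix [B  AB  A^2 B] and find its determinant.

0

AB = [[-7], [-7], [2]]
A^2B = [[16], [16], [-7]]
Controllability matrix C = [B  AB  A^2B] = [[2, -7, 16], [2, -7, 16], [-3, 2, -7]]
Expanding along the first row, det(C) = 2·((-7)·(-7) - 16·2) - (-7)·(2·(-7) - 16·(-3)) + 16·(2·2 - (-7)·(-3)) = 2·17 - (-7)·34 + 16·(-17) = 0
Since det(C) = 0, rank(C) < 3 and the system is not completely controllable.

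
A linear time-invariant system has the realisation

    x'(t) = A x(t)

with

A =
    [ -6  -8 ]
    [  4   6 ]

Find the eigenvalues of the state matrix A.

-2, 2

det(sI - A) = s^2 - (tr A)s + det A, with tr A = (-6) + 6 = 0 and det A = (-6)·6 - (-8)·4 = -36 - (-32) = -4.
So p(s) = det(sI - A) = s^2 - 4.
Factor s^2 - 4: two numbers with sum 0 and product -4 are 2 and -2, so s^2 - 4 = (s - 2)(s + 2).
Hence p(s) = (s - 2) (s + 2), with roots -2, 2.
At least one eigenvalue has non-negative real part, so the system is not asymptotically stable.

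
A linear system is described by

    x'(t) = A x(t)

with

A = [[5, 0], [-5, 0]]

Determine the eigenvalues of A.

det(sI - A) = s^2 - (tr A)s + det A, with tr A = 5 + 0 = 5 and det A = 5·0 - 0·(-5) = 0 - 0 = 0.
So p(s) = det(sI - A) = s^2 - 5s.
Factor s^2 - 5s: two numbers with sum 5 and product 0 are 5 and 0, so s^2 - 5s = s(s - 5).
Hence p(s) = s (s - 5), with roots 0, 5.
At least one eigenvalue has non-negative real part, so the system is not asymptotically stable.

0, 5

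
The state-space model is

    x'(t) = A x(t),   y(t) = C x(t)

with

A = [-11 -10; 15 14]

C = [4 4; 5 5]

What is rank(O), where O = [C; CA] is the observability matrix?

1

CA = [[16, 16], [20, 20]]
Observability matrix O = [C; CA] = [[4, 4], [5, 5], [16, 16], [20, 20]]
Every row of O is a scalar multiple of row 1 = [4, 4] (multipliers 1, 5/4, 4, 5), so the rows span a one-dimensional space.
O ≠ 0, hence rank(O) = 1.
rank(O) = 1 < n = 2, so the pair (A, C) is not completely observable.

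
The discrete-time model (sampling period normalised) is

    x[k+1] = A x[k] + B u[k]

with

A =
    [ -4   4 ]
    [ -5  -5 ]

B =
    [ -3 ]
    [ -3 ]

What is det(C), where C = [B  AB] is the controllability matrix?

-90

AB = [[0], [30]]
Controllability matrix C = [B  AB] = [[-3, 0], [-3, 30]]
det(C) = (-3)·30 - 0·(-3) = -90 - 0 = -90
Since det(C) ≠ 0, rank(C) = 2 and the system is completely controllable.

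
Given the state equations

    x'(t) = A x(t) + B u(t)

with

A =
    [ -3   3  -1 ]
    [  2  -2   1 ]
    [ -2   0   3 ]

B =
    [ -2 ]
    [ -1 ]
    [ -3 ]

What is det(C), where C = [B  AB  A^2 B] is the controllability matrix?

-628

AB = [[6], [-5], [-5]]
A^2B = [[-28], [17], [-27]]
Controllability matrix C = [B  AB  A^2B] = [[-2, 6, -28], [-1, -5, 17], [-3, -5, -27]]
Expanding along the first row, det(C) = (-2)·((-5)·(-27) - 17·(-5)) - 6·((-1)·(-27) - 17·(-3)) + (-28)·((-1)·(-5) - (-5)·(-3)) = (-2)·220 - 6·78 + (-28)·(-10) = -628
Since det(C) ≠ 0, rank(C) = 3 and the system is completely controllable.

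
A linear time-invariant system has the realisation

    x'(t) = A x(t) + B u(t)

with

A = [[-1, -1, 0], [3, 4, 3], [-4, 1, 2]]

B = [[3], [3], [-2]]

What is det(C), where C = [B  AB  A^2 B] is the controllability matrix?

1053

AB = [[-6], [15], [-13]]
A^2B = [[-9], [3], [13]]
Controllability matrix C = [B  AB  A^2B] = [[3, -6, -9], [3, 15, 3], [-2, -13, 13]]
Expanding along the first row, det(C) = 3·(15·13 - 3·(-13)) - (-6)·(3·13 - 3·(-2)) + (-9)·(3·(-13) - 15·(-2)) = 3·234 - (-6)·45 + (-9)·(-9) = 1053
Since det(C) ≠ 0, rank(C) = 3 and the system is completely controllable.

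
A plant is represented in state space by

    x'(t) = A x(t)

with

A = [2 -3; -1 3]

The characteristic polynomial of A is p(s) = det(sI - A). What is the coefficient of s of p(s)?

-5

For a 2×2 matrix, det(sI - A) = s^2 - (tr A)s + det A.
tr A = 5, det A = 3.
So p(s) = s^2 - 5s + 3.
The coefficient of s is -5.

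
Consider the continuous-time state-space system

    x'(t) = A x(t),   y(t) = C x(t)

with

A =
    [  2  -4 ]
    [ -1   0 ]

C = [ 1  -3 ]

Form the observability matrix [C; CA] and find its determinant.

11

CA = [[5, -4]]
Observability matrix O = [C; CA] = [[1, -3], [5, -4]]
det(O) = 1·(-4) - (-3)·5 = -4 - (-15) = 11
Since det(O) ≠ 0, rank(O) = 2 and the system is completely observable.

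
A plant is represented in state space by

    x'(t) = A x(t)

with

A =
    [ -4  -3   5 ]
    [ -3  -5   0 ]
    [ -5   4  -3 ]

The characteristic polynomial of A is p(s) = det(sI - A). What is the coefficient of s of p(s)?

63

Expand det(sI - A) for the 3×3 matrix.
p(s) = s^3 + 12s^2 + 63s + 218.
(Check: constant term = det(-A) = (-1)^3 det A = 218; coefficient of s^2 = -tr A = 12.)
The coefficient of s is 63.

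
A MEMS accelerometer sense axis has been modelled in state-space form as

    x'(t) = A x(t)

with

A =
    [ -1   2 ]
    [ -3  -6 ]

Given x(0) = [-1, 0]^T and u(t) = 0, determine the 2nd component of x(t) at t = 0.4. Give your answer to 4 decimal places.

0.2979

det(sI - A) = s^2 - (tr A)s + det A, with tr A = (-1) + (-6) = -7 and det A = (-1)·(-6) - 2·(-3) = 6 - (-6) = 12.
So p(s) = det(sI - A) = s^2 + 7s + 12.
Factor s^2 + 7s + 12: two numbers with sum -7 and product 12 are -3 and -4, so s^2 + 7s + 12 = (s + 3)(s + 4).
Hence p(s) = (s + 3) (s + 4), with roots -4, -3.
The eigenvalues -4, -3 are distinct and real, so A is diagonalisable and x(t) = e^{At} x(0) = V diag(e^{λ_i t}) V^{-1} x(0), where the columns of V are the eigenvectors.
λ = -4: A - (-4)I = [[3, 2], [-3, -2]]. Row 1 gives 3·v1 + 2·v2 = 0, so take v_1 = [2, -3]^T.
λ = -3: A - (-3)I = [[2, 2], [-3, -3]]. Row 1 gives 2·v1 + 2·v2 = 0, so take v_2 = [-1, 1]^T.
V = [v_1 v_2] = [[2, -1], [-3, 1]] has det V = -1, so V^{-1} = adj(V)/det V = [[-1, -1], [-3, -2]].
Modal coordinates z(0) = V^{-1} x(0): (-1)·(-1) + (-1)·0 = 1; (-3)·(-1) + (-2)·0 = 3; so z(0) = [1, 3]^T.
x_2(t) = Σ_i (v_i)_2 · z_i(0) · e^{λ_i t} (row 2 of V times the modal terms).
x_2(0.4) = (-3)·1·e^{-4·0.4} + 1·3·e^{-3·0.4} = (-3)·0.201897 + 3·0.301194 = 0.2979.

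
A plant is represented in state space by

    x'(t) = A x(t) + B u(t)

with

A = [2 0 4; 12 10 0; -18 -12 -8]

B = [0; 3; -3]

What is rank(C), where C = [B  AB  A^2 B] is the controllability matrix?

2

AB = [[-12], [30], [-12]]
A^2B = [[-72], [156], [-48]]
Controllability matrix C = [B  AB  A^2B] = [[0, -12, -72], [3, 30, 156], [-3, -12, -48]]
The rows r1, r2, r3 of C are linearly dependent: 3·r1 + 2·r2 + 2·r3 = 0 (check each entry), so rank(C) ≤ 2.
The 2×2 minor from rows 1, 2, columns 1, 2 is 0·30 - (-12)·3 = 0 - (-36) = 36 ≠ 0, so rank(C) = 2.
rank(C) = 2 < n = 3, so the pair (A, B) is not completely controllable.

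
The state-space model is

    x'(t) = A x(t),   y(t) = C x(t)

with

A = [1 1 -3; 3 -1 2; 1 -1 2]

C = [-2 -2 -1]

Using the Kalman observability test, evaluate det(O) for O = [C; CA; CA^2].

-676

CA = [[-9, 1, 0]]
CA^2 = [[-6, -10, 29]]
Observability matrix O = [C; CA; CA^2] = [[-2, -2, -1], [-9, 1, 0], [-6, -10, 29]]
Expanding along the first row, det(O) = (-2)·(1·29 - 0·(-10)) - (-2)·((-9)·29 - 0·(-6)) + (-1)·((-9)·(-10) - 1·(-6)) = (-2)·29 - (-2)·(-261) + (-1)·96 = -676
Since det(O) ≠ 0, rank(O) = 3 and the system is completely observable.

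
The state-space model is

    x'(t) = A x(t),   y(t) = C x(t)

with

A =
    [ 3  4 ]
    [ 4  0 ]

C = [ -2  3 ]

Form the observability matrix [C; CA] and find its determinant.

CA = [[6, -8]]
Observability matrix O = [C; CA] = [[-2, 3], [6, -8]]
det(O) = (-2)·(-8) - 3·6 = 16 - 18 = -2
Since det(O) ≠ 0, rank(O) = 2 and the system is completely observable.

-2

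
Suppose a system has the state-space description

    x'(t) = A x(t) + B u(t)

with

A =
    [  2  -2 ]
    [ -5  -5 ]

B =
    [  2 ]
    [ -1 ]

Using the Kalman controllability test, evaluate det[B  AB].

AB = [[6], [-5]]
Controllability matrix C = [B  AB] = [[2, 6], [-1, -5]]
det(C) = 2·(-5) - 6·(-1) = -10 - (-6) = -4
Since det(C) ≠ 0, rank(C) = 2 and the system is completely controllable.

-4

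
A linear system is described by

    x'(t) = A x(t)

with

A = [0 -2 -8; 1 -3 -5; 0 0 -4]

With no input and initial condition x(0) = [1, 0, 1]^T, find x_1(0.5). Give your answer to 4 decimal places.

det(sI - A) = s^3 - (tr A)s^2 + (M11 + M22 + M33)s - det A, where Mii is the 2×2 principal minor of A obtained by deleting row i and column i.
tr A = 0 + (-3) + (-4) = -7; M11 = (-3)·(-4) - (-5)·0 = 12 - 0 = 12; M22 = 0·(-4) - (-8)·0 = 0 - 0 = 0; M33 = 0·(-3) - (-2)·1 = 0 - (-2) = 2; sum of minors = 14.
det A = 0·((-3)·(-4) - (-5)·0) - (-2)·(1·(-4) - (-5)·0) + (-8)·(1·0 - (-3)·0) = 0·12 - (-2)·(-4) + (-8)·0 = -8.
So p(s) = det(sI - A) = s^3 + 7s^2 + 14s + 8.
Rational-root test: any integer root divides 8. Testing small divisors, s = -1 works: p(-1) = -1 + 7 + (-14) + 8 = 0, so (s + 1) is a factor.
Dividing, p(s) = (s + 1)(s^2 + 6s + 8).
Factor s^2 + 6s + 8: two numbers with sum -6 and product 8 are -2 and -4, so s^2 + 6s + 8 = (s + 2)(s + 4).
Hence p(s) = (s + 1) (s + 2) (s + 4), with roots -4, -2, -1.
The eigenvalues -4, -2, -1 are distinct and real, so A is diagonalisable and x(t) = e^{At} x(0) = V diag(e^{λ_i t}) V^{-1} x(0), where the columns of V are the eigenvectors.
λ = -4: A - (-4)I = [[4, -2, -8], [1, 1, -5], [0, 0, 0]]. v must be orthogonal to every row; (row 1) × (row 2) = [18, 12, 6], so take v_1 = [3, 2, 1]^T.
λ = -2: A - (-2)I = [[2, -2, -8], [1, -1, -5], [0, 0, -2]]. v must be orthogonal to every row; (row 1) × (row 2) = [2, 2, 0], so take v_2 = [-1, -1, 0]^T.
λ = -1: A - (-1)I = [[1, -2, -8], [1, -2, -5], [0, 0, -3]]. v must be orthogonal to every row; (row 1) × (row 2) = [-6, -3, 0], so take v_3 = [-2, -1, 0]^T.
V = [v_1 v_2 v_3] = [[3, -1, -2], [2, -1, -1], [1, 0, 0]] has det V = -1, so V^{-1} = adj(V)/det V = [[0, 0, 1], [1, -2, 1], [-1, 1, 1]].
Modal coordinates z(0) = V^{-1} x(0): 0·1 + 0·0 + 1·1 = 1; 1·1 + (-2)·0 + 1·1 = 2; (-1)·1 + 1·0 + 1·1 = 0; so z(0) = [1, 2, 0]^T.
x_1(t) = Σ_i (v_i)_1 · z_i(0) · e^{λ_i t} (row 1 of V times the modal terms).
x_1(0.5) = 3·1·e^{-4·0.5} + (-1)·2·e^{-2·0.5} + (-2)·0·e^{-1·0.5} = 3·0.135335 + (-2)·0.367879 + 0·0.606531 = -0.3298.

-0.3298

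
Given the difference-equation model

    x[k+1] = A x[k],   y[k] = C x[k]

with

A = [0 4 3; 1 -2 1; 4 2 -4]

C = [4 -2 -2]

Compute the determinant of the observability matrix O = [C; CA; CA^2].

-2264

CA = [[-10, 16, 18]]
CA^2 = [[88, -36, -86]]
Observability matrix O = [C; CA; CA^2] = [[4, -2, -2], [-10, 16, 18], [88, -36, -86]]
Expanding along the first row, det(O) = 4·(16·(-86) - 18·(-36)) - (-2)·((-10)·(-86) - 18·88) + (-2)·((-10)·(-36) - 16·88) = 4·(-728) - (-2)·(-724) + (-2)·(-1048) = -2264
Since det(O) ≠ 0, rank(O) = 3 and the system is completely observable.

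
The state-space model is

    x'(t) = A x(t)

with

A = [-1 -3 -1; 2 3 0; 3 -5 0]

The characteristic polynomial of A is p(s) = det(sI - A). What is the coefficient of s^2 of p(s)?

Expand det(sI - A) for the 3×3 matrix.
p(s) = s^3 - 2s^2 + 6s - 19.
(Check: constant term = det(-A) = (-1)^3 det A = -19; coefficient of s^2 = -tr A = -2.)
The coefficient of s^2 is -2.

-2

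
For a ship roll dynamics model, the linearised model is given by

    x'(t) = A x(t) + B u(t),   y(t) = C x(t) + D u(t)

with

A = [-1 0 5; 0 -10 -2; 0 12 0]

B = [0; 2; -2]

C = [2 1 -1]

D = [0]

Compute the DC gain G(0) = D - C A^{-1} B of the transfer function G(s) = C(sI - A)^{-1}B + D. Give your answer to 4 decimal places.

1.6667

G(0) = C(-A)^{-1}B + D = -C A^{-1} B + D.
det A = -24, so A^{-1} = (1/-24)·adj(A) = [[-1, -5/2, -25/12], [0, 0, 1/12], [0, -1/2, -5/12]]
A^{-1} B = [-5/6, -1/6, -1/6]^T
C A^{-1} B = -5/3
G(0) = D - C A^{-1} B = 0 - (-5/3) = 5/3 ≈ 1.6667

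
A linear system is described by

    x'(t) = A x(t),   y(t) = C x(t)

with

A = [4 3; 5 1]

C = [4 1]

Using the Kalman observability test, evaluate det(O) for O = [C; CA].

CA = [[21, 13]]
Observability matrix O = [C; CA] = [[4, 1], [21, 13]]
det(O) = 4·13 - 1·21 = 52 - 21 = 31
Since det(O) ≠ 0, rank(O) = 2 and the system is completely observable.

31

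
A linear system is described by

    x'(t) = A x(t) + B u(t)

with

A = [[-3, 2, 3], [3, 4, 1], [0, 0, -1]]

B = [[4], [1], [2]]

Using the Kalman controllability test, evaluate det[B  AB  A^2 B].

AB = [[-4], [18], [-2]]
A^2B = [[42], [58], [2]]
Controllability matrix C = [B  AB  A^2B] = [[4, -4, 42], [1, 18, 58], [2, -2, 2]]
Expanding along the first row, det(C) = 4·(18·2 - 58·(-2)) - (-4)·(1·2 - 58·2) + 42·(1·(-2) - 18·2) = 4·152 - (-4)·(-114) + 42·(-38) = -1444
Since det(C) ≠ 0, rank(C) = 3 and the system is completely controllable.

-1444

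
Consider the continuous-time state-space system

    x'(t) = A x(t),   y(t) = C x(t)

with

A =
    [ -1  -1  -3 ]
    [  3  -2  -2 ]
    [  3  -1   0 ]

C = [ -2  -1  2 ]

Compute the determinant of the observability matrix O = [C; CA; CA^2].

CA = [[5, 2, 8]]
CA^2 = [[25, -17, -19]]
Observability matrix O = [C; CA; CA^2] = [[-2, -1, 2], [5, 2, 8], [25, -17, -19]]
Expanding along the first row, det(O) = (-2)·(2·(-19) - 8·(-17)) - (-1)·(5·(-19) - 8·25) + 2·(5·(-17) - 2·25) = (-2)·98 - (-1)·(-295) + 2·(-135) = -761
Since det(O) ≠ 0, rank(O) = 3 and the system is completely observable.

-761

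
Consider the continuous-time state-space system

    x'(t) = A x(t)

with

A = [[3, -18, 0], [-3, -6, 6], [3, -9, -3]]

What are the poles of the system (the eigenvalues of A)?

det(sI - A) = s^3 - (tr A)s^2 + (M11 + M22 + M33)s - det A, where Mii is the 2×2 principal minor of A obtained by deleting row i and column i.
tr A = 3 + (-6) + (-3) = -6; M11 = (-6)·(-3) - 6·(-9) = 18 - (-54) = 72; M22 = 3·(-3) - 0·3 = -9 - 0 = -9; M33 = 3·(-6) - (-18)·(-3) = -18 - 54 = -72; sum of minors = -9.
det A = 3·((-6)·(-3) - 6·(-9)) - (-18)·((-3)·(-3) - 6·3) + 0·((-3)·(-9) - (-6)·3) = 3·72 - (-18)·(-9) + 0·45 = 54.
So p(s) = det(sI - A) = s^3 + 6s^2 - 9s - 54.
Rational-root test: any integer root divides -54. Testing small divisors, s = -3 works: p(-3) = -27 + 54 + 27 + (-54) = 0, so (s + 3) is a factor.
Dividing, p(s) = (s + 3)(s^2 + 3s - 18).
Factor s^2 + 3s - 18: two numbers with sum -3 and product -18 are 3 and -6, so s^2 + 3s - 18 = (s - 3)(s + 6).
Hence p(s) = (s - 3) (s + 3) (s + 6), with roots -6, -3, 3.
At least one eigenvalue has non-negative real part, so the system is not asymptotically stable.

-6, -3, 3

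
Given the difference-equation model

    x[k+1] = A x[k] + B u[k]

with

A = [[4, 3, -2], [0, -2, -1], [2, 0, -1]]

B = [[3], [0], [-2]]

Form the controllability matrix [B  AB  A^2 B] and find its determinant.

1032

AB = [[16], [2], [8]]
A^2B = [[54], [-12], [24]]
Controllability matrix C = [B  AB  A^2B] = [[3, 16, 54], [0, 2, -12], [-2, 8, 24]]
Expanding along the first row, det(C) = 3·(2·24 - (-12)·8) - 16·(0·24 - (-12)·(-2)) + 54·(0·8 - 2·(-2)) = 3·144 - 16·(-24) + 54·4 = 1032
Since det(C) ≠ 0, rank(C) = 3 and the system is completely controllable.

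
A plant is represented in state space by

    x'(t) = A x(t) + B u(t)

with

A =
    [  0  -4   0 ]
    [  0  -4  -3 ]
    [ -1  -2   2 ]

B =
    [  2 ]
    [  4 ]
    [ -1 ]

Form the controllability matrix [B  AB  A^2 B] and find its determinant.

1032

AB = [[-16], [-13], [-12]]
A^2B = [[52], [88], [18]]
Controllability matrix C = [B  AB  A^2B] = [[2, -16, 52], [4, -13, 88], [-1, -12, 18]]
Expanding along the first row, det(C) = 2·((-13)·18 - 88·(-12)) - (-16)·(4·18 - 88·(-1)) + 52·(4·(-12) - (-13)·(-1)) = 2·822 - (-16)·160 + 52·(-61) = 1032
Since det(C) ≠ 0, rank(C) = 3 and the system is completely controllable.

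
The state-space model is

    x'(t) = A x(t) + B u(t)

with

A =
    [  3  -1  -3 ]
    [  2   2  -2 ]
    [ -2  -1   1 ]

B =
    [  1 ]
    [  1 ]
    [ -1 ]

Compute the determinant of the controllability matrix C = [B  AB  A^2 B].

-8

AB = [[5], [6], [-4]]
A^2B = [[21], [30], [-20]]
Controllability matrix C = [B  AB  A^2B] = [[1, 5, 21], [1, 6, 30], [-1, -4, -20]]
Expanding along the first row, det(C) = 1·(6·(-20) - 30·(-4)) - 5·(1·(-20) - 30·(-1)) + 21·(1·(-4) - 6·(-1)) = 1·0 - 5·10 + 21·2 = -8
Since det(C) ≠ 0, rank(C) = 3 and the system is completely controllable.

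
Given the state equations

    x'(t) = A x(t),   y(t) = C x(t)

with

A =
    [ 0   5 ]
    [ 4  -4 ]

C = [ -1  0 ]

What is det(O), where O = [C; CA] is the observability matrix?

5

CA = [[0, -5]]
Observability matrix O = [C; CA] = [[-1, 0], [0, -5]]
det(O) = (-1)·(-5) - 0·0 = 5 - 0 = 5
Since det(O) ≠ 0, rank(O) = 2 and the system is completely observable.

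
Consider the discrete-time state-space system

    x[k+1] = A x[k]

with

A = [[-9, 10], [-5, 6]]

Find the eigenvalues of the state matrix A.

-4, 1

det(zI - A) = z^2 - (tr A)z + det A, with tr A = (-9) + 6 = -3 and det A = (-9)·6 - 10·(-5) = -54 - (-50) = -4.
So p(z) = det(zI - A) = z^2 + 3z - 4.
Factor z^2 + 3z - 4: two numbers with sum -3 and product -4 are 1 and -4, so z^2 + 3z - 4 = (z - 1)(z + 4).
Hence p(z) = (z - 1) (z + 4), with roots -4, 1.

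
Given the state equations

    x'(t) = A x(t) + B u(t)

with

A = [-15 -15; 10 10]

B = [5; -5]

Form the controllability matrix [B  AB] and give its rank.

AB = [[0], [0]]
Controllability matrix C = [B  AB] = [[5, 0], [-5, 0]]
Every column of C is a scalar multiple of column 1 = [5, -5] (multipliers 1, 0), so the columns span a one-dimensional space.
C ≠ 0, hence rank(C) = 1.
rank(C) = 1 < n = 2, so the pair (A, B) is not completely controllable.

1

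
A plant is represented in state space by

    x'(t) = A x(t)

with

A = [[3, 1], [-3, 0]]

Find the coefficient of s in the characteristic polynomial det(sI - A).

-3

For a 2×2 matrix, det(sI - A) = s^2 - (tr A)s + det A.
tr A = 3, det A = 3.
So p(s) = s^2 - 3s + 3.
The coefficient of s is -3.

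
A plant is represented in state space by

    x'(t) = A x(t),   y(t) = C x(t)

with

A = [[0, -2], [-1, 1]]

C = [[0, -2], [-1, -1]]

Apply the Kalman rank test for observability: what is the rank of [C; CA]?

CA = [[2, -2], [1, 1]]
Observability matrix O = [C; CA] = [[0, -2], [-1, -1], [2, -2], [1, 1]]
Take the 2×2 submatrix of O formed by rows 1, 2: [[0, -2], [-1, -1]]. Its determinant is 0·(-1) - (-2)·(-1) = 0 - 2 = -2 ≠ 0.
So rank(O) ≥ 2; since O has 2 columns, rank(O) = 2.
rank(O) = 2 = n, so the pair (A, C) is completely observable.

2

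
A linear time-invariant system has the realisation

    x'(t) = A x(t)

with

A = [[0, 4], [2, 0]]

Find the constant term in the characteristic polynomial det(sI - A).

For a 2×2 matrix, det(sI - A) = s^2 - (tr A)s + det A.
tr A = 0, det A = -8.
So p(s) = s^2 - 8.
The constant term is -8.

-8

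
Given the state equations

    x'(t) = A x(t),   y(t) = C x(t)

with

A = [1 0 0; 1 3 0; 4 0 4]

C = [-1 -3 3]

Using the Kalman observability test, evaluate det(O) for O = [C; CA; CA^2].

CA = [[8, -9, 12]]
CA^2 = [[47, -27, 48]]
Observability matrix O = [C; CA; CA^2] = [[-1, -3, 3], [8, -9, 12], [47, -27, 48]]
Expanding along the first row, det(O) = (-1)·((-9)·48 - 12·(-27)) - (-3)·(8·48 - 12·47) + 3·(8·(-27) - (-9)·47) = (-1)·(-108) - (-3)·(-180) + 3·207 = 189
Since det(O) ≠ 0, rank(O) = 3 and the system is completely observable.

189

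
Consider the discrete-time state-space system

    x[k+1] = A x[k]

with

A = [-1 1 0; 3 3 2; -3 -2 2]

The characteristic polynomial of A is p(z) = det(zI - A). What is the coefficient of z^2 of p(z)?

-4

Expand det(zI - A) for the 3×3 matrix.
p(z) = z^3 - 4z^2 + 2z + 22.
(Check: constant term = det(-A) = (-1)^3 det A = 22; coefficient of z^2 = -tr A = -4.)
The coefficient of z^2 is -4.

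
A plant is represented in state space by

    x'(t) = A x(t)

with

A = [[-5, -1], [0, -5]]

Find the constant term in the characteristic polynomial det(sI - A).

25

For a 2×2 matrix, det(sI - A) = s^2 - (tr A)s + det A.
tr A = -10, det A = 25.
So p(s) = s^2 + 10s + 25.
The constant term is 25.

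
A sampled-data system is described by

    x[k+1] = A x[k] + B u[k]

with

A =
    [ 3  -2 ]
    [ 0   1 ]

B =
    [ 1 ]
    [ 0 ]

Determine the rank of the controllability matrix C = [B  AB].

AB = [[3], [0]]
Controllability matrix C = [B  AB] = [[1, 3], [0, 0]]
Every column of C is a scalar multiple of column 1 = [1, 0] (multipliers 1, 3), so the columns span a one-dimensional space.
C ≠ 0, hence rank(C) = 1.
rank(C) = 1 < n = 2, so the pair (A, B) is not completely controllable.

1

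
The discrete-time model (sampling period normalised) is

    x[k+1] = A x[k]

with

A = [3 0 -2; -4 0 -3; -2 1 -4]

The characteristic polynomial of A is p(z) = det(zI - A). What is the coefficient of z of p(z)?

Expand det(zI - A) for the 3×3 matrix.
p(z) = z^3 + z^2 - 13z - 17.
(Check: constant term = det(-A) = (-1)^3 det A = -17; coefficient of z^2 = -tr A = 1.)
The coefficient of z is -13.

-13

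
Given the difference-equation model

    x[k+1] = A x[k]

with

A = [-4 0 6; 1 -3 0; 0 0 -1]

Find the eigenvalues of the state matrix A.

det(zI - A) = z^3 - (tr A)z^2 + (M11 + M22 + M33)z - det A, where Mii is the 2×2 principal minor of A obtained by deleting row i and column i.
tr A = (-4) + (-3) + (-1) = -8; M11 = (-3)·(-1) - 0·0 = 3 - 0 = 3; M22 = (-4)·(-1) - 6·0 = 4 - 0 = 4; M33 = (-4)·(-3) - 0·1 = 12 - 0 = 12; sum of minors = 19.
det A = (-4)·((-3)·(-1) - 0·0) - 0·(1·(-1) - 0·0) + 6·(1·0 - (-3)·0) = (-4)·3 - 0·(-1) + 6·0 = -12.
So p(z) = det(zI - A) = z^3 + 8z^2 + 19z + 12.
Rational-root test: any integer root divides 12. Testing small divisors, z = -1 works: p(-1) = -1 + 8 + (-19) + 12 = 0, so (z + 1) is a factor.
Dividing, p(z) = (z + 1)(z^2 + 7z + 12).
Factor z^2 + 7z + 12: two numbers with sum -7 and product 12 are -3 and -4, so z^2 + 7z + 12 = (z + 3)(z + 4).
Hence p(z) = (z + 1) (z + 3) (z + 4), with roots -4, -3, -1.

-4, -3, -1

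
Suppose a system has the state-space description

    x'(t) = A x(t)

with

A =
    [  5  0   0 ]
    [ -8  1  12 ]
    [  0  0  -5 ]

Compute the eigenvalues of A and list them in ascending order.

det(sI - A) = s^3 - (tr A)s^2 + (M11 + M22 + M33)s - det A, where Mii is the 2×2 principal minor of A obtained by deleting row i and column i.
tr A = 5 + 1 + (-5) = 1; M11 = 1·(-5) - 12·0 = -5 - 0 = -5; M22 = 5·(-5) - 0·0 = -25 - 0 = -25; M33 = 5·1 - 0·(-8) = 5 - 0 = 5; sum of minors = -25.
det A = 5·(1·(-5) - 12·0) - 0·((-8)·(-5) - 12·0) + 0·((-8)·0 - 1·0) = 5·(-5) - 0·40 + 0·0 = -25.
So p(s) = det(sI - A) = s^3 - s^2 - 25s + 25.
Rational-root test: any integer root divides 25. Testing small divisors, s = 1 works: p(1) = 1 + (-1) + (-25) + 25 = 0, so (s - 1) is a factor.
Dividing, p(s) = (s - 1)(s^2 - 25).
Factor s^2 - 25: two numbers with sum 0 and product -25 are 5 and -5, so s^2 - 25 = (s - 5)(s + 5).
Hence p(s) = (s - 5) (s - 1) (s + 5), with roots -5, 1, 5.
At least one eigenvalue has non-negative real part, so the system is not asymptotically stable.

-5, 1, 5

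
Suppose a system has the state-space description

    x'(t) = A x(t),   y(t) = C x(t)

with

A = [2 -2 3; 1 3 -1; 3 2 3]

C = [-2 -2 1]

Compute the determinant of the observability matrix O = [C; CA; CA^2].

34

CA = [[-3, 0, -1]]
CA^2 = [[-9, 4, -12]]
Observability matrix O = [C; CA; CA^2] = [[-2, -2, 1], [-3, 0, -1], [-9, 4, -12]]
Expanding along the first row, det(O) = (-2)·(0·(-12) - (-1)·4) - (-2)·((-3)·(-12) - (-1)·(-9)) + 1·((-3)·4 - 0·(-9)) = (-2)·4 - (-2)·27 + 1·(-12) = 34
Since det(O) ≠ 0, rank(O) = 3 and the system is completely observable.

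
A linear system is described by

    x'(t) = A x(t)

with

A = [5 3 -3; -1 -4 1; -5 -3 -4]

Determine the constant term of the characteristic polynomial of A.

Expand det(sI - A) for the 3×3 matrix.
p(s) = s^3 + 3s^2 - 33s - 119.
(Check: constant term = det(-A) = (-1)^3 det A = -119; coefficient of s^2 = -tr A = 3.)
The constant term is -119.

-119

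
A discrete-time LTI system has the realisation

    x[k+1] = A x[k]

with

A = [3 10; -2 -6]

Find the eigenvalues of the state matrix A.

-2, -1

det(zI - A) = z^2 - (tr A)z + det A, with tr A = 3 + (-6) = -3 and det A = 3·(-6) - 10·(-2) = -18 - (-20) = 2.
So p(z) = det(zI - A) = z^2 + 3z + 2.
Factor z^2 + 3z + 2: two numbers with sum -3 and product 2 are -1 and -2, so z^2 + 3z + 2 = (z + 1)(z + 2).
Hence p(z) = (z + 1) (z + 2), with roots -2, -1.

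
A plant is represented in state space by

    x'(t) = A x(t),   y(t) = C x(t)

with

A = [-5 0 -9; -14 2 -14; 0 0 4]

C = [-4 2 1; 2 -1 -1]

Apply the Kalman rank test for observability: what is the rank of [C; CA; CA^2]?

2

CA = [[-8, 4, 12], [4, -2, -8]]
CA^2 = [[-16, 8, 64], [8, -4, -40]]
Observability matrix O = [C; CA; CA^2] = [[-4, 2, 1], [2, -1, -1], [-8, 4, 12], [4, -2, -8], [-16, 8, 64], [8, -4, -40]]
The columns c1, c2, c3 of O are linearly dependent: c1 + 2·c2 = 0 (check each entry), so rank(O) ≤ 2.
The 2×2 minor from rows 1, 2, columns 1, 3 is (-4)·(-1) - 1·2 = 4 - 2 = 2 ≠ 0, so rank(O) = 2.
rank(O) = 2 < n = 3, so the pair (A, C) is not completely observable.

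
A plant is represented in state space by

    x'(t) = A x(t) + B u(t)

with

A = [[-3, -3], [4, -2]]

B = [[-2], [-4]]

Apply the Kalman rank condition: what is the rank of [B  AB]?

2

AB = [[18], [0]]
Controllability matrix C = [B  AB] = [[-2, 18], [-4, 0]]
det(C) = (-2)·0 - 18·(-4) = 0 - (-72) = 72 ≠ 0, so rank(C) = 2.
rank(C) = 2 = n, so the pair (A, B) is completely controllable.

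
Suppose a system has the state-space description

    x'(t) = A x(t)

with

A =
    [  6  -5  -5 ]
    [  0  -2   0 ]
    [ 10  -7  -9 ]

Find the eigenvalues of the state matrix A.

-4, -2, 1

det(sI - A) = s^3 - (tr A)s^2 + (M11 + M22 + M33)s - det A, where Mii is the 2×2 principal minor of A obtained by deleting row i and column i.
tr A = 6 + (-2) + (-9) = -5; M11 = (-2)·(-9) - 0·(-7) = 18 - 0 = 18; M22 = 6·(-9) - (-5)·10 = -54 - (-50) = -4; M33 = 6·(-2) - (-5)·0 = -12 - 0 = -12; sum of minors = 2.
det A = 6·((-2)·(-9) - 0·(-7)) - (-5)·(0·(-9) - 0·10) + (-5)·(0·(-7) - (-2)·10) = 6·18 - (-5)·0 + (-5)·20 = 8.
So p(s) = det(sI - A) = s^3 + 5s^2 + 2s - 8.
Rational-root test: any integer root divides -8. Testing small divisors, s = 1 works: p(1) = 1 + 5 + 2 + (-8) = 0, so (s - 1) is a factor.
Dividing, p(s) = (s - 1)(s^2 + 6s + 8).
Factor s^2 + 6s + 8: two numbers with sum -6 and product 8 are -2 and -4, so s^2 + 6s + 8 = (s + 2)(s + 4).
Hence p(s) = (s - 1) (s + 2) (s + 4), with roots -4, -2, 1.
At least one eigenvalue has non-negative real part, so the system is not asymptotically stable.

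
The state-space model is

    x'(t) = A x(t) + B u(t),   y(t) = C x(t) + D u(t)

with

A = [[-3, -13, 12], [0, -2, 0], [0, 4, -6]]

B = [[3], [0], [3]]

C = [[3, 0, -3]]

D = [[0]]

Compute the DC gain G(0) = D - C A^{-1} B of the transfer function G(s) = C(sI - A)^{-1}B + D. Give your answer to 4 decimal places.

G(0) = C(-A)^{-1}B + D = -C A^{-1} B + D.
det A = -36, so A^{-1} = (1/-36)·adj(A) = [[-1/3, 5/6, -2/3], [0, -1/2, 0], [0, -1/3, -1/6]]
A^{-1} B = [-3, 0, -1/2]^T
C A^{-1} B = -15/2
G(0) = D - C A^{-1} B = 0 - (-15/2) = 15/2 ≈ 7.5000

7.5000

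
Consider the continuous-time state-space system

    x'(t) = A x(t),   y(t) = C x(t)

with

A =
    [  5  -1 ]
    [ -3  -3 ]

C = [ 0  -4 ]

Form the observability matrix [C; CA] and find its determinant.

CA = [[12, 12]]
Observability matrix O = [C; CA] = [[0, -4], [12, 12]]
det(O) = 0·12 - (-4)·12 = 0 - (-48) = 48
Since det(O) ≠ 0, rank(O) = 2 and the system is completely observable.

48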